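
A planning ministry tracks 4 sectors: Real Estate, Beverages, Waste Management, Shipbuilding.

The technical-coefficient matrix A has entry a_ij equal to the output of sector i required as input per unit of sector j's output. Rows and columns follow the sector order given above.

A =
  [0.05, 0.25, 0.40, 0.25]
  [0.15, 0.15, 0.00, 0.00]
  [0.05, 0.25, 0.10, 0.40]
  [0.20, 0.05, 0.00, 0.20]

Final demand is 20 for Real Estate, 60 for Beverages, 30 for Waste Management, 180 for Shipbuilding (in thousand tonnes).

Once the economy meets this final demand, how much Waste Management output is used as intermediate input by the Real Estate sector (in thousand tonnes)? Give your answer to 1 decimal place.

z_WR = 10.4

I − A =
  [   0.95    -0.25    -0.40    -0.25]
  [  -0.15     0.85     0.00     0.00]
  [  -0.05    -0.25     0.90    -0.40]
  [  -0.20    -0.05     0.00     0.80]
Compute the cofactors C_ij = (−1)^(i+j)·(3×3 minor ij) of I−A; the adjugate is their transpose:
adj(I−A) = Cᵀ =
  [ 0.612000   0.279250   0.272000   0.327250]
  [ 0.108000   0.591000   0.048000   0.057750]
  [ 0.135000   0.227125   0.571625   0.328000]
  [ 0.159750   0.106750   0.071000   0.661000]
det(I−A) = Σ_j (I−A)_1j·C_1j = (0.95)(0.612000) + (-0.25)(0.108000) + (-0.40)(0.135000) + (-0.25)(0.159750) = 0.4604625
(I − A)⁻¹ = adj(I−A) / det(I−A) ≈
  [   1.3291     0.6065     0.5907     0.7107]
  [   0.2345     1.2835     0.1042     0.1254]
  [   0.2932     0.4933     1.2414     0.7123]
  [   0.3469     0.2318     0.1542     1.4355]
First solve x = (I − A)⁻¹ d = adj(I−A)·d / det(I−A); in particular x_R = (0.612000·20 + 0.279250·60 + 0.272000·30 + 0.327250·180) / 0.4604625 = 96.06 / 0.4604625 ≈ 208.616.
Intermediate flow from W to R: z_WR = a_WR · x_R = 0.05 × 96.06 / 0.4604625 = 4.803 / 0.4604625 ≈ 10.4.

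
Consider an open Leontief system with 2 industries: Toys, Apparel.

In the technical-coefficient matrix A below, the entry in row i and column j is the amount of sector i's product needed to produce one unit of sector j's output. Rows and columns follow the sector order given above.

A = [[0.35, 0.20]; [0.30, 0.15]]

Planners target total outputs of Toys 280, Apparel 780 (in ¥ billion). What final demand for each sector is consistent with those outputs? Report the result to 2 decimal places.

d_T = 26.00, d_A = 579.00

I − A =
  [   0.65    -0.20]
  [  -0.30     0.85]
d = (I − A) x:
  d_T = (+0.65)·280 + (-0.20)·780 = 26.00
  d_A = (-0.30)·280 + (+0.85)·780 = 579.00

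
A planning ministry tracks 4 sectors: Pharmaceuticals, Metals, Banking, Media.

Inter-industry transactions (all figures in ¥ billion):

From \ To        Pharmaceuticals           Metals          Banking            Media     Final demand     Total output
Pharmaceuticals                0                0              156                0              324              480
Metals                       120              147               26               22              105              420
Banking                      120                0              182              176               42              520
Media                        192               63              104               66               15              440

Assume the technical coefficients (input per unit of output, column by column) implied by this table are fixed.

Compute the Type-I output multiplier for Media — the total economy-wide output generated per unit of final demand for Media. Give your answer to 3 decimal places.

m_4 = 3.550

Technical coefficients a_ij = z_ij / X_j:
  a_11 = 0/480 = 0.00, a_21 = 120/480 = 0.25, a_31 = 120/480 = 0.25, a_41 = 192/480 = 0.40
  a_12 = 0/420 = 0.00, a_22 = 147/420 = 0.35, a_32 = 0/420 = 0.00, a_42 = 63/420 = 0.15
  a_13 = 156/520 = 0.30, a_23 = 26/520 = 0.05, a_33 = 182/520 = 0.35, a_43 = 104/520 = 0.20
  a_14 = 0/440 = 0.00, a_24 = 22/440 = 0.05, a_34 = 176/440 = 0.40, a_44 = 66/440 = 0.15
I − A =
  [   1.00     0.00    -0.30     0.00]
  [  -0.25     0.65    -0.05    -0.05]
  [  -0.25     0.00     0.65    -0.40]
  [  -0.40    -0.15    -0.20     0.85]
Compute the cofactors C_ij = (−1)^(i+j)·(3×3 minor ij) of I−A; the adjugate is their transpose:
adj(I−A) = Cᵀ =
  [ 0.29925   0.01800   0.16350   0.07800]
  [ 0.15225   0.36075   0.12225   0.07875]
  [ 0.25525   0.06000   0.54500   0.26000]
  [ 0.22775   0.08625   0.22675   0.37375]
det(I−A) = Σ_j (I−A)_1j·C_1j = (1.00)(0.29925) + (0.00)(0.15225) + (-0.30)(0.25525) + (0.00)(0.22775) = 0.222675
(I − A)⁻¹ = adj(I−A) / det(I−A) ≈
  [   1.3439     0.0808     0.7343     0.3503]
  [   0.6837     1.6201     0.5490     0.3537]
  [   1.1463     0.2695     2.4475     1.1676]
  [   1.0228     0.3873     1.0183     1.6785]
The output multiplier for sector j is the column-j sum of the Leontief inverse (I − A)⁻¹ = adj(I−A) / det(I−A).
Column 4 of adj(I−A): (0.07800, 0.07875, 0.26000, 0.37375); det(I−A) = 0.222675.
m_4 = (0.07800 + 0.07875 + 0.26000 + 0.37375) / 0.222675 = 0.7905 / 0.222675 ≈ 3.550.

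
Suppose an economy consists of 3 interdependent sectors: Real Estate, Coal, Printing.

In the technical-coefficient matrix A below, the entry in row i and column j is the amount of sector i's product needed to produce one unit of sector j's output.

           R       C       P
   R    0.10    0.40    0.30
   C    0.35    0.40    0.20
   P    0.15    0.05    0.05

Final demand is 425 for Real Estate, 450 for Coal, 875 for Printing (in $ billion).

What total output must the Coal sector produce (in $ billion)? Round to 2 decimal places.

x_C = 2350.23

I − A =
  [   0.90    -0.40    -0.30]
  [  -0.35     0.60    -0.20]
  [  -0.15    -0.05     0.95]
Cofactors of I−A, C_ij = (−1)^(i+j)·(minor ij) (rows/columns in the sector order above):
  C_11 = (0.60)(0.95) − (-0.20)(-0.05) = 0.5600
  C_12 = −[(-0.35)(0.95) − (-0.20)(-0.15)] = 0.3625
  C_13 = (-0.35)(-0.05) − (0.60)(-0.15) = 0.1075
  C_21 = −[(-0.40)(0.95) − (-0.30)(-0.05)] = 0.3950
  C_22 = (0.90)(0.95) − (-0.30)(-0.15) = 0.8100
  C_23 = −[(0.90)(-0.05) − (-0.40)(-0.15)] = 0.1050
  C_31 = (-0.40)(-0.20) − (-0.30)(0.60) = 0.2600
  C_32 = −[(0.90)(-0.20) − (-0.30)(-0.35)] = 0.2850
  C_33 = (0.90)(0.60) − (-0.40)(-0.35) = 0.4000
det(I−A) = Σ_j (I−A)_1j·C_1j = (0.90)(0.5600) + (-0.40)(0.3625) + (-0.30)(0.1075) = 0.32675
adj(I−A) = Cᵀ =
  [ 0.5600   0.3950   0.2600]
  [ 0.3625   0.8100   0.2850]
  [ 0.1075   0.1050   0.4000]
(I − A)⁻¹ = adj(I−A) / det(I−A) ≈
  [   1.7138     1.2089     0.7957]
  [   1.1094     2.4790     0.8722]
  [   0.3290     0.3213     1.2242]
x = (I − A)⁻¹ d = adj(I−A)·d / det(I−A), with det(I−A) = 0.32675:
  x_R = (0.5600·425 + 0.3950·450 + 0.2600·875) / 0.32675 = 643.25 / 0.32675 ≈ 1968.63
  x_C = (0.3625·425 + 0.8100·450 + 0.2850·875) / 0.32675 = 767.9375 / 0.32675 ≈ 2350.23
  x_P = (0.1075·425 + 0.1050·450 + 0.4000·875) / 0.32675 = 442.9375 / 0.32675 ≈ 1355.59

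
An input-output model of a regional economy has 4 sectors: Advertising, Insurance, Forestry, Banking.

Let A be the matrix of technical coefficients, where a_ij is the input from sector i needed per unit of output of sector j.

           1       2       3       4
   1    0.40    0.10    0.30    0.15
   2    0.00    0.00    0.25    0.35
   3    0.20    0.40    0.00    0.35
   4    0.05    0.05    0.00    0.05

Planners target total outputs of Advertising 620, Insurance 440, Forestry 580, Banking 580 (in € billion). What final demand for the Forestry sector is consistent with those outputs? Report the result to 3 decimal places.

I − A =
  [   0.60    -0.10    -0.30    -0.15]
  [   0.00     1.00    -0.25    -0.35]
  [  -0.20    -0.40     1.00    -0.35]
  [  -0.05    -0.05     0.00     0.95]
d = (I − A) x:
  d_1 = (+0.60)·620 + (-0.10)·440 + (-0.30)·580 + (-0.15)·580 = 67.000
  d_2 = (+0.00)·620 + (+1.00)·440 + (-0.25)·580 + (-0.35)·580 = 92.000
  d_3 = (-0.20)·620 + (-0.40)·440 + (+1.00)·580 + (-0.35)·580 = 77.000
  d_4 = (-0.05)·620 + (-0.05)·440 + (+0.00)·580 + (+0.95)·580 = 498.000

d_3 = 77.000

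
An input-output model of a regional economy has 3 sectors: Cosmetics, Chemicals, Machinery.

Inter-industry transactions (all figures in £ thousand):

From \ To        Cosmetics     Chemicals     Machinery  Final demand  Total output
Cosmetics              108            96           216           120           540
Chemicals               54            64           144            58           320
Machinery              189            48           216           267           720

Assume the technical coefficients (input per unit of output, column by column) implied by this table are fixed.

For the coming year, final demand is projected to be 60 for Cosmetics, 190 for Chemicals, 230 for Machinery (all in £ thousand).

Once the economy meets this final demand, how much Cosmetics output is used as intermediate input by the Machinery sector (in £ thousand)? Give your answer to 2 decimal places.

Technical coefficients a_ij = z_ij / X_j:
  a_11 = 108/540 = 0.20, a_21 = 54/540 = 0.10, a_31 = 189/540 = 0.35
  a_12 = 96/320 = 0.30, a_22 = 64/320 = 0.20, a_32 = 48/320 = 0.15
  a_13 = 216/720 = 0.30, a_23 = 144/720 = 0.20, a_33 = 216/720 = 0.30
I − A =
  [   0.80    -0.30    -0.30]
  [  -0.10     0.80    -0.20]
  [  -0.35    -0.15     0.70]
Cofactors of I−A, C_ij = (−1)^(i+j)·(minor ij) (rows/columns in the sector order above):
  C_11 = (0.80)(0.70) − (-0.20)(-0.15) = 0.5300
  C_12 = −[(-0.10)(0.70) − (-0.20)(-0.35)] = 0.1400
  C_13 = (-0.10)(-0.15) − (0.80)(-0.35) = 0.2950
  C_21 = −[(-0.30)(0.70) − (-0.30)(-0.15)] = 0.2550
  C_22 = (0.80)(0.70) − (-0.30)(-0.35) = 0.4550
  C_23 = −[(0.80)(-0.15) − (-0.30)(-0.35)] = 0.2250
  C_31 = (-0.30)(-0.20) − (-0.30)(0.80) = 0.3000
  C_32 = −[(0.80)(-0.20) − (-0.30)(-0.10)] = 0.1900
  C_33 = (0.80)(0.80) − (-0.30)(-0.10) = 0.6100
det(I−A) = Σ_j (I−A)_1j·C_1j = (0.80)(0.5300) + (-0.30)(0.1400) + (-0.30)(0.2950) = 0.2935
adj(I−A) = Cᵀ =
  [ 0.5300   0.2550   0.3000]
  [ 0.1400   0.4550   0.1900]
  [ 0.2950   0.2250   0.6100]
(I − A)⁻¹ = adj(I−A) / det(I−A) ≈
  [   1.8058     0.8688     1.0221]
  [   0.4770     1.5503     0.6474]
  [   1.0051     0.7666     2.0784]
First solve x = (I − A)⁻¹ d = adj(I−A)·d / det(I−A); in particular x_3 = (0.2950·60 + 0.2250·190 + 0.6100·230) / 0.2935 = 200.75 / 0.2935 ≈ 683.9864.
Intermediate flow from 1 to 3: z_13 = a_13 · x_3 = 0.30 × 200.75 / 0.2935 = 60.225 / 0.2935 ≈ 205.20.

z_13 = 205.20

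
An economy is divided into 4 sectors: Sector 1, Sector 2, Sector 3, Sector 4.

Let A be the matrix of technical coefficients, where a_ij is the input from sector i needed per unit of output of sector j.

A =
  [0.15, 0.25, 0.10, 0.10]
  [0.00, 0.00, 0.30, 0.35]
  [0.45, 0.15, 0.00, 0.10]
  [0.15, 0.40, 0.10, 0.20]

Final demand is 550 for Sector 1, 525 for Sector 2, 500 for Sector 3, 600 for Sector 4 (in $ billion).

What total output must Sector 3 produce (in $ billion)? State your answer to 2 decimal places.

x_3 = 1723.98

I − A =
  [   0.85    -0.25    -0.10    -0.10]
  [   0.00     1.00    -0.30    -0.35]
  [  -0.45    -0.15     1.00    -0.10]
  [  -0.15    -0.40    -0.10     0.80]
Compute the cofactors C_ij = (−1)^(i+j)·(3×3 minor ij) of I−A; the adjugate is their transpose:
adj(I−A) = Cᵀ =
  [ 0.596750   0.255000   0.156750   0.205750]
  [ 0.180750   0.614500   0.234500   0.320750]
  [ 0.319875   0.245500   0.532875   0.214000]
  [ 0.242250   0.385750   0.213250   0.733000]
det(I−A) = Σ_j (I−A)_1j·C_1j = (0.85)(0.596750) + (-0.25)(0.180750) + (-0.10)(0.319875) + (-0.10)(0.242250) = 0.4058375
(I − A)⁻¹ = adj(I−A) / det(I−A) ≈
  [   1.4704     0.6283     0.3862     0.5070]
  [   0.4454     1.5142     0.5778     0.7903]
  [   0.7882     0.6049     1.3130     0.5273]
  [   0.5969     0.9505     0.5255     1.8061]
x = (I − A)⁻¹ d = adj(I−A)·d / det(I−A), with det(I−A) = 0.4058375:
  x_1 = (0.596750·550 + 0.255000·525 + 0.156750·500 + 0.205750·600) / 0.4058375 = 663.9125 / 0.4058375 ≈ 1635.91
  x_2 = (0.180750·550 + 0.614500·525 + 0.234500·500 + 0.320750·600) / 0.4058375 = 731.725 / 0.4058375 ≈ 1803.00
  x_3 = (0.319875·550 + 0.245500·525 + 0.532875·500 + 0.214000·600) / 0.4058375 = 699.65625 / 0.4058375 ≈ 1723.98
  x_4 = (0.242250·550 + 0.385750·525 + 0.213250·500 + 0.733000·600) / 0.4058375 = 882.18125 / 0.4058375 ≈ 2173.73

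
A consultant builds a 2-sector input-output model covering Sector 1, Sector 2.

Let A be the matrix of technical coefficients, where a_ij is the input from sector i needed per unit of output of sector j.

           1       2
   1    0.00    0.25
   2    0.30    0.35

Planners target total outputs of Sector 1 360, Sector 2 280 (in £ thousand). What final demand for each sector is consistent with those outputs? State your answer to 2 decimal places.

I − A =
  [   1.00    -0.25]
  [  -0.30     0.65]
d = (I − A) x:
  d_1 = (+1.00)·360 + (-0.25)·280 = 290.00
  d_2 = (-0.30)·360 + (+0.65)·280 = 74.00

d_1 = 290.00, d_2 = 74.00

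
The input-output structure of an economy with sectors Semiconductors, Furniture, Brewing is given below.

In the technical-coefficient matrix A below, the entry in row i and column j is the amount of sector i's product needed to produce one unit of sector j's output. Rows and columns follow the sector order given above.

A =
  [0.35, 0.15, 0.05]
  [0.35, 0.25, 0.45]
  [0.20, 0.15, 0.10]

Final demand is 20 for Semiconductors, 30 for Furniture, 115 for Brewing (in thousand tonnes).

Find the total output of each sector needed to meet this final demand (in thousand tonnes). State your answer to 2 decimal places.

x_S = 87.96, x_F = 188.27, x_B = 178.70

I − A =
  [   0.65    -0.15    -0.05]
  [  -0.35     0.75    -0.45]
  [  -0.20    -0.15     0.90]
Cofactors of I−A, C_ij = (−1)^(i+j)·(minor ij) (rows/columns in the sector order above):
  C_11 = (0.75)(0.90) − (-0.45)(-0.15) = 0.6075
  C_12 = −[(-0.35)(0.90) − (-0.45)(-0.20)] = 0.4050
  C_13 = (-0.35)(-0.15) − (0.75)(-0.20) = 0.2025
  C_21 = −[(-0.15)(0.90) − (-0.05)(-0.15)] = 0.1425
  C_22 = (0.65)(0.90) − (-0.05)(-0.20) = 0.5750
  C_23 = −[(0.65)(-0.15) − (-0.15)(-0.20)] = 0.1275
  C_31 = (-0.15)(-0.45) − (-0.05)(0.75) = 0.1050
  C_32 = −[(0.65)(-0.45) − (-0.05)(-0.35)] = 0.3100
  C_33 = (0.65)(0.75) − (-0.15)(-0.35) = 0.4350
det(I−A) = Σ_j (I−A)_1j·C_1j = (0.65)(0.6075) + (-0.15)(0.4050) + (-0.05)(0.2025) = 0.3240
adj(I−A) = Cᵀ =
  [ 0.6075   0.1425   0.1050]
  [ 0.4050   0.5750   0.3100]
  [ 0.2025   0.1275   0.4350]
(I − A)⁻¹ = adj(I−A) / det(I−A) ≈
  [   1.8750     0.4398     0.3241]
  [   1.2500     1.7747     0.9568]
  [   0.6250     0.3935     1.3426]
x = (I − A)⁻¹ d = adj(I−A)·d / det(I−A), with det(I−A) = 0.3240:
  x_S = (0.6075·20 + 0.1425·30 + 0.1050·115) / 0.3240 = 28.50 / 0.3240 ≈ 87.96
  x_F = (0.4050·20 + 0.5750·30 + 0.3100·115) / 0.3240 = 61.00 / 0.3240 ≈ 188.27
  x_B = (0.2025·20 + 0.1275·30 + 0.4350·115) / 0.3240 = 57.90 / 0.3240 ≈ 178.70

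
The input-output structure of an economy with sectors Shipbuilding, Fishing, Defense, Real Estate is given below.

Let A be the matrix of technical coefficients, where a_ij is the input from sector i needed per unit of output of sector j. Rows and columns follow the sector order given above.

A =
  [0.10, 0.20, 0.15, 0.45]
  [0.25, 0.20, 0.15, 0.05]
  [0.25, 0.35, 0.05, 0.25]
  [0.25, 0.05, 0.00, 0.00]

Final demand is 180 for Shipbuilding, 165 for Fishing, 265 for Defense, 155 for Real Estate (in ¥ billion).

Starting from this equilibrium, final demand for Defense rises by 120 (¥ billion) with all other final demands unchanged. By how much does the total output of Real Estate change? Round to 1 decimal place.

I − A =
  [   0.90    -0.20    -0.15    -0.45]
  [  -0.25     0.80    -0.15    -0.05]
  [  -0.25    -0.35     0.95    -0.25]
  [  -0.25    -0.05     0.00     1.00]
Compute the cofactors C_ij = (−1)^(i+j)·(3×3 minor ij) of I−A; the adjugate is their transpose:
adj(I−A) = Cᵀ =
  [ 0.703250   0.265750   0.153000   0.368000]
  [ 0.296250   0.701250   0.157500   0.207750]
  [ 0.344375   0.355000   0.569625   0.315125]
  [ 0.190625   0.101500   0.046125   0.538625]
det(I−A) = Σ_j (I−A)_1j·C_1j = (0.90)(0.703250) + (-0.20)(0.296250) + (-0.15)(0.344375) + (-0.45)(0.190625) = 0.4362375
(I − A)⁻¹ = adj(I−A) / det(I−A) ≈
  [   1.6121     0.6092     0.3507     0.8436]
  [   0.6791     1.6075     0.3610     0.4762]
  [   0.7894     0.8138     1.3058     0.7224]
  [   0.4370     0.2327     0.1057     1.2347]
Δx = (I − A)⁻¹ Δd with Δd having +120 in the Defense component and 0 elsewhere.
So Δx_4 = L_43 · (+120), where L_43 = adj(I−A)_43 / det(I−A) = 0.046125 / 0.4362375.
Δx_4 = 0.046125 × (+120) / 0.4362375 = 5.535 / 0.4362375 ≈ 12.7.

Δx_4 = 12.7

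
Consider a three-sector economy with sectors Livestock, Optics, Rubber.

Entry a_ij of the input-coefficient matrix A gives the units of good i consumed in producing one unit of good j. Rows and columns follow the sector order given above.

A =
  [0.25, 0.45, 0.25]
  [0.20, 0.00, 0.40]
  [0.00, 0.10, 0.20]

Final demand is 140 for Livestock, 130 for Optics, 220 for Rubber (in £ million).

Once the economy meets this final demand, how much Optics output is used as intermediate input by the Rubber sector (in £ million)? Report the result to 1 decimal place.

I − A =
  [   0.75    -0.45    -0.25]
  [  -0.20     1.00    -0.40]
  [   0.00    -0.10     0.80]
Cofactors of I−A, C_ij = (−1)^(i+j)·(minor ij) (rows/columns in the sector order above):
  C_11 = (1.00)(0.80) − (-0.40)(-0.10) = 0.7600
  C_12 = −[(-0.20)(0.80) − (-0.40)(0.00)] = 0.1600
  C_13 = (-0.20)(-0.10) − (1.00)(0.00) = 0.0200
  C_21 = −[(-0.45)(0.80) − (-0.25)(-0.10)] = 0.3850
  C_22 = (0.75)(0.80) − (-0.25)(0.00) = 0.6000
  C_23 = −[(0.75)(-0.10) − (-0.45)(0.00)] = 0.0750
  C_31 = (-0.45)(-0.40) − (-0.25)(1.00) = 0.4300
  C_32 = −[(0.75)(-0.40) − (-0.25)(-0.20)] = 0.3500
  C_33 = (0.75)(1.00) − (-0.45)(-0.20) = 0.6600
det(I−A) = Σ_j (I−A)_1j·C_1j = (0.75)(0.7600) + (-0.45)(0.1600) + (-0.25)(0.0200) = 0.4930
adj(I−A) = Cᵀ =
  [ 0.7600   0.3850   0.4300]
  [ 0.1600   0.6000   0.3500]
  [ 0.0200   0.0750   0.6600]
(I − A)⁻¹ = adj(I−A) / det(I−A) ≈
  [   1.5416     0.7809     0.8722]
  [   0.3245     1.2170     0.7099]
  [   0.0406     0.1521     1.3387]
First solve x = (I − A)⁻¹ d = adj(I−A)·d / det(I−A); in particular x_3 = (0.0200·140 + 0.0750·130 + 0.6600·220) / 0.4930 = 157.75 / 0.4930 ≈ 319.980.
Intermediate flow from 2 to 3: z_23 = a_23 · x_3 = 0.40 × 157.75 / 0.4930 = 63.10 / 0.4930 ≈ 128.0.

z_23 = 128.0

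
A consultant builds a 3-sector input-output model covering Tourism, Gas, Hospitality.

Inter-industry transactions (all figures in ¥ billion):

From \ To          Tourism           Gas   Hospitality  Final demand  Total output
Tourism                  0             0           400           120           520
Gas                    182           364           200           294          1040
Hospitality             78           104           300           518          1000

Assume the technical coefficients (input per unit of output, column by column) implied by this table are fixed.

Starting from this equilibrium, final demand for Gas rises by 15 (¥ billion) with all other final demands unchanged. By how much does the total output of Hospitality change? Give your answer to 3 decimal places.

Technical coefficients a_ij = z_ij / X_j:
  a_TT = 0/520 = 0.00, a_GT = 182/520 = 0.35, a_HT = 78/520 = 0.15
  a_TG = 0/1040 = 0.00, a_GG = 364/1040 = 0.35, a_HG = 104/1040 = 0.10
  a_TH = 400/1000 = 0.40, a_GH = 200/1000 = 0.20, a_HH = 300/1000 = 0.30
I − A =
  [   1.00     0.00    -0.40]
  [  -0.35     0.65    -0.20]
  [  -0.15    -0.10     0.70]
Cofactors of I−A, C_ij = (−1)^(i+j)·(minor ij) (rows/columns in the sector order above):
  C_11 = (0.65)(0.70) − (-0.20)(-0.10) = 0.4350
  C_12 = −[(-0.35)(0.70) − (-0.20)(-0.15)] = 0.2750
  C_13 = (-0.35)(-0.10) − (0.65)(-0.15) = 0.1325
  C_21 = −[(0.00)(0.70) − (-0.40)(-0.10)] = 0.0400
  C_22 = (1.00)(0.70) − (-0.40)(-0.15) = 0.6400
  C_23 = −[(1.00)(-0.10) − (0.00)(-0.15)] = 0.1000
  C_31 = (0.00)(-0.20) − (-0.40)(0.65) = 0.2600
  C_32 = −[(1.00)(-0.20) − (-0.40)(-0.35)] = 0.3400
  C_33 = (1.00)(0.65) − (0.00)(-0.35) = 0.6500
det(I−A) = Σ_j (I−A)_1j·C_1j = (1.00)(0.4350) + (0.00)(0.2750) + (-0.40)(0.1325) = 0.3820
adj(I−A) = Cᵀ =
  [ 0.4350   0.0400   0.2600]
  [ 0.2750   0.6400   0.3400]
  [ 0.1325   0.1000   0.6500]
(I − A)⁻¹ = adj(I−A) / det(I−A) ≈
  [   1.1387     0.1047     0.6806]
  [   0.7199     1.6754     0.8901]
  [   0.3469     0.2618     1.7016]
Δx = (I − A)⁻¹ Δd with Δd having +15 in the Gas component and 0 elsewhere.
So Δx_H = L_HG · (+15), where L_HG = adj(I−A)_HG / det(I−A) = 0.1000 / 0.3820.
Δx_H = 0.1000 × (+15) / 0.3820 = 1.50 / 0.3820 ≈ 3.927.

Δx_H = 3.927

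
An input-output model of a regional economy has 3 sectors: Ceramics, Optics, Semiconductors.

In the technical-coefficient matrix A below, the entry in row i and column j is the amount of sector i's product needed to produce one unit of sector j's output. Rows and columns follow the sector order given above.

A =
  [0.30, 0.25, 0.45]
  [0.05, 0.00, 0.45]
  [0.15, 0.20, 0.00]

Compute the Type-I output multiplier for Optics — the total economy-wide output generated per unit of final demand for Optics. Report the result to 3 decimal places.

m_2 = 2.147

I − A =
  [   0.70    -0.25    -0.45]
  [  -0.05     1.00    -0.45]
  [  -0.15    -0.20     1.00]
Cofactors of I−A, C_ij = (−1)^(i+j)·(minor ij) (rows/columns in the sector order above):
  C_11 = (1.00)(1.00) − (-0.45)(-0.20) = 0.9100
  C_12 = −[(-0.05)(1.00) − (-0.45)(-0.15)] = 0.1175
  C_13 = (-0.05)(-0.20) − (1.00)(-0.15) = 0.1600
  C_21 = −[(-0.25)(1.00) − (-0.45)(-0.20)] = 0.3400
  C_22 = (0.70)(1.00) − (-0.45)(-0.15) = 0.6325
  C_23 = −[(0.70)(-0.20) − (-0.25)(-0.15)] = 0.1775
  C_31 = (-0.25)(-0.45) − (-0.45)(1.00) = 0.5625
  C_32 = −[(0.70)(-0.45) − (-0.45)(-0.05)] = 0.3375
  C_33 = (0.70)(1.00) − (-0.25)(-0.05) = 0.6875
det(I−A) = Σ_j (I−A)_1j·C_1j = (0.70)(0.9100) + (-0.25)(0.1175) + (-0.45)(0.1600) = 0.535625
adj(I−A) = Cᵀ =
  [ 0.9100   0.3400   0.5625]
  [ 0.1175   0.6325   0.3375]
  [ 0.1600   0.1775   0.6875]
(I − A)⁻¹ = adj(I−A) / det(I−A) ≈
  [   1.6989     0.6348     1.0502]
  [   0.2194     1.1809     0.6301]
  [   0.2987     0.3314     1.2835]
The output multiplier for sector j is the column-j sum of the Leontief inverse (I − A)⁻¹ = adj(I−A) / det(I−A).
Column 2 of adj(I−A): (0.3400, 0.6325, 0.1775); det(I−A) = 0.535625.
m_2 = (0.3400 + 0.6325 + 0.1775) / 0.535625 = 1.15 / 0.535625 ≈ 2.147.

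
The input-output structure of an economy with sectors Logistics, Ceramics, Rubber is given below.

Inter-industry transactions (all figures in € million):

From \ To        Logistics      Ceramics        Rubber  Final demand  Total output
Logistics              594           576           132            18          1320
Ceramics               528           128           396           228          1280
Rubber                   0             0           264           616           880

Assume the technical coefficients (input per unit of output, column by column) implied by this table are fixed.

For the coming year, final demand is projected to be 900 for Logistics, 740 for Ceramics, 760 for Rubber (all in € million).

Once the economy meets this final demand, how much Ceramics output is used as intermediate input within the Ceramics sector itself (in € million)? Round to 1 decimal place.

Technical coefficients a_ij = z_ij / X_j:
  a_LL = 594/1320 = 0.45, a_CL = 528/1320 = 0.40, a_RL = 0/1320 = 0.00
  a_LC = 576/1280 = 0.45, a_CC = 128/1280 = 0.10, a_RC = 0/1280 = 0.00
  a_LR = 132/880 = 0.15, a_CR = 396/880 = 0.45, a_RR = 264/880 = 0.30
I − A =
  [   0.55    -0.45    -0.15]
  [  -0.40     0.90    -0.45]
  [   0.00     0.00     0.70]
Cofactors of I−A, C_ij = (−1)^(i+j)·(minor ij) (rows/columns in the sector order above):
  C_11 = (0.90)(0.70) − (-0.45)(0.00) = 0.6300
  C_12 = −[(-0.40)(0.70) − (-0.45)(0.00)] = 0.2800
  C_13 = (-0.40)(0.00) − (0.90)(0.00) = 0.0000
  C_21 = −[(-0.45)(0.70) − (-0.15)(0.00)] = 0.3150
  C_22 = (0.55)(0.70) − (-0.15)(0.00) = 0.3850
  C_23 = −[(0.55)(0.00) − (-0.45)(0.00)] = 0.0000
  C_31 = (-0.45)(-0.45) − (-0.15)(0.90) = 0.3375
  C_32 = −[(0.55)(-0.45) − (-0.15)(-0.40)] = 0.3075
  C_33 = (0.55)(0.90) − (-0.45)(-0.40) = 0.3150
det(I−A) = Σ_j (I−A)_1j·C_1j = (0.55)(0.6300) + (-0.45)(0.2800) + (-0.15)(0.0000) = 0.2205
adj(I−A) = Cᵀ =
  [ 0.6300   0.3150   0.3375]
  [ 0.2800   0.3850   0.3075]
  [ 0.0000   0.0000   0.3150]
(I − A)⁻¹ = adj(I−A) / det(I−A) ≈
  [   2.8571     1.4286     1.5306]
  [   1.2698     1.7460     1.3946]
  [   0.0000     0.0000     1.4286]
First solve x = (I − A)⁻¹ d = adj(I−A)·d / det(I−A); in particular x_C = (0.2800·900 + 0.3850·740 + 0.3075·760) / 0.2205 = 770.60 / 0.2205 ≈ 3494.785.
Intermediate flow from C to C: z_CC = a_CC · x_C = 0.10 × 770.60 / 0.2205 = 77.06 / 0.2205 ≈ 349.5.

z_CC = 349.5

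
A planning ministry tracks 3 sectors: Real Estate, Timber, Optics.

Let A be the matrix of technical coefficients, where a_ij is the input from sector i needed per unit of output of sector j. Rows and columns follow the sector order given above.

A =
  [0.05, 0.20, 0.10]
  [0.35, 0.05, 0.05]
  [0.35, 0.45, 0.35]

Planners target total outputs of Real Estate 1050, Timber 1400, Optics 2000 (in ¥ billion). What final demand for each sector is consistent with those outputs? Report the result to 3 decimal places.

I − A =
  [   0.95    -0.20    -0.10]
  [  -0.35     0.95    -0.05]
  [  -0.35    -0.45     0.65]
d = (I − A) x:
  d_R = (+0.95)·1050 + (-0.20)·1400 + (-0.10)·2000 = 517.500
  d_T = (-0.35)·1050 + (+0.95)·1400 + (-0.05)·2000 = 862.500
  d_O = (-0.35)·1050 + (-0.45)·1400 + (+0.65)·2000 = 302.500

d_R = 517.500, d_T = 862.500, d_O = 302.500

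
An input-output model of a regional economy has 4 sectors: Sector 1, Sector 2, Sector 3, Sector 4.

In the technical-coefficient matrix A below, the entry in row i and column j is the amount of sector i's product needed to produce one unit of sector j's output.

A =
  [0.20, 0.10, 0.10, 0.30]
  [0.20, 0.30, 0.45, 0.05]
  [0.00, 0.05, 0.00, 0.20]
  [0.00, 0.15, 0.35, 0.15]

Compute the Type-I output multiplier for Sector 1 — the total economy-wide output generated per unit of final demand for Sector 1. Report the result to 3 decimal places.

m_1 = 1.881

I − A =
  [   0.80    -0.10    -0.10    -0.30]
  [  -0.20     0.70    -0.45    -0.05]
  [   0.00    -0.05     1.00    -0.20]
  [   0.00    -0.15    -0.35     0.85]
Compute the cofactors C_ij = (−1)^(i+j)·(3×3 minor ij) of I−A; the adjugate is their transpose:
adj(I−A) = Cᵀ =
  [ 0.5050   0.1355   0.1925   0.2315]
  [ 0.1560   0.6240   0.3580   0.1760]
  [ 0.0145   0.0580   0.4440   0.1130]
  [ 0.0335   0.1340   0.2460   0.5210]
det(I−A) = Σ_j (I−A)_1j·C_1j = (0.80)(0.5050) + (-0.10)(0.1560) + (-0.10)(0.0145) + (-0.30)(0.0335) = 0.3769
(I − A)⁻¹ = adj(I−A) / det(I−A) ≈
  [   1.3399     0.3595     0.5107     0.6142]
  [   0.4139     1.6556     0.9499     0.4670]
  [   0.0385     0.1539     1.1780     0.2998]
  [   0.0889     0.3555     0.6527     1.3823]
The output multiplier for sector j is the column-j sum of the Leontief inverse (I − A)⁻¹ = adj(I−A) / det(I−A).
Column 1 of adj(I−A): (0.5050, 0.1560, 0.0145, 0.0335); det(I−A) = 0.3769.
m_1 = (0.5050 + 0.1560 + 0.0145 + 0.0335) / 0.3769 = 0.709 / 0.3769 ≈ 1.881.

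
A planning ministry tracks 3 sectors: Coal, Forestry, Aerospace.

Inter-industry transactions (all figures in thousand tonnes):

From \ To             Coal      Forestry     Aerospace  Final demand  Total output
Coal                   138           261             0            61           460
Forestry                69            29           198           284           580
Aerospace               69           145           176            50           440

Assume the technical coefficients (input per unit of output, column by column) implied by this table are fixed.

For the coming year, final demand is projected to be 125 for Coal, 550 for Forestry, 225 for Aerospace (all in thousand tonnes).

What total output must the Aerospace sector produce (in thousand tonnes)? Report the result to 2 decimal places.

x_3 = 1164.16

Technical coefficients a_ij = z_ij / X_j:
  a_11 = 138/460 = 0.30, a_21 = 69/460 = 0.15, a_31 = 69/460 = 0.15
  a_12 = 261/580 = 0.45, a_22 = 29/580 = 0.05, a_32 = 145/580 = 0.25
  a_13 = 0/440 = 0.00, a_23 = 198/440 = 0.45, a_33 = 176/440 = 0.40
I − A =
  [   0.70    -0.45     0.00]
  [  -0.15     0.95    -0.45]
  [  -0.15    -0.25     0.60]
Cofactors of I−A, C_ij = (−1)^(i+j)·(minor ij) (rows/columns in the sector order above):
  C_11 = (0.95)(0.60) − (-0.45)(-0.25) = 0.4575
  C_12 = −[(-0.15)(0.60) − (-0.45)(-0.15)] = 0.1575
  C_13 = (-0.15)(-0.25) − (0.95)(-0.15) = 0.1800
  C_21 = −[(-0.45)(0.60) − (0.00)(-0.25)] = 0.2700
  C_22 = (0.70)(0.60) − (0.00)(-0.15) = 0.4200
  C_23 = −[(0.70)(-0.25) − (-0.45)(-0.15)] = 0.2425
  C_31 = (-0.45)(-0.45) − (0.00)(0.95) = 0.2025
  C_32 = −[(0.70)(-0.45) − (0.00)(-0.15)] = 0.3150
  C_33 = (0.70)(0.95) − (-0.45)(-0.15) = 0.5975
det(I−A) = Σ_j (I−A)_1j·C_1j = (0.70)(0.4575) + (-0.45)(0.1575) + (0.00)(0.1800) = 0.249375
adj(I−A) = Cᵀ =
  [ 0.4575   0.2700   0.2025]
  [ 0.1575   0.4200   0.3150]
  [ 0.1800   0.2425   0.5975]
(I − A)⁻¹ = adj(I−A) / det(I−A) ≈
  [   1.8346     1.0827     0.8120]
  [   0.6316     1.6842     1.2632]
  [   0.7218     0.9724     2.3960]
x = (I − A)⁻¹ d = adj(I−A)·d / det(I−A), with det(I−A) = 0.249375:
  x_1 = (0.4575·125 + 0.2700·550 + 0.2025·225) / 0.249375 = 251.25 / 0.249375 ≈ 1007.52
  x_2 = (0.1575·125 + 0.4200·550 + 0.3150·225) / 0.249375 = 321.5625 / 0.249375 ≈ 1289.47
  x_3 = (0.1800·125 + 0.2425·550 + 0.5975·225) / 0.249375 = 290.3125 / 0.249375 ≈ 1164.16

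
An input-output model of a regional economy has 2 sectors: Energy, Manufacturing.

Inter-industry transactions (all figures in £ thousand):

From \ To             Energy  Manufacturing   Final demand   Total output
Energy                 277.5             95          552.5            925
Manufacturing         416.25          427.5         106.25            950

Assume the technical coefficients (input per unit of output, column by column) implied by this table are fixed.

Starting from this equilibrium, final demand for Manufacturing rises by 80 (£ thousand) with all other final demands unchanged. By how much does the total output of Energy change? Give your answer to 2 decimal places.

Technical coefficients a_ij = z_ij / X_j:
  a_11 = 277.5/925 = 0.30, a_21 = 416.25/925 = 0.45
  a_12 = 95/950 = 0.10, a_22 = 427.5/950 = 0.45
I − A =
  [   0.70    -0.10]
  [  -0.45     0.55]
det(I−A) = (0.70)(0.55) − (-0.10)(-0.45) = 0.3400
adj(I−A) = [[0.55, 0.10], [0.45, 0.70]]
(I − A)⁻¹ = adj(I−A) / det(I−A) ≈
  [   1.6176     0.2941]
  [   1.3235     2.0588]
Δx = (I − A)⁻¹ Δd with Δd having +80 in the Manufacturing component and 0 elsewhere.
So Δx_1 = L_12 · (+80), where L_12 = adj(I−A)_12 / det(I−A) = 0.10 / 0.3400.
Δx_1 = 0.10 × (+80) / 0.3400 = 8.00 / 0.3400 ≈ 23.53.

Δx_1 = 23.53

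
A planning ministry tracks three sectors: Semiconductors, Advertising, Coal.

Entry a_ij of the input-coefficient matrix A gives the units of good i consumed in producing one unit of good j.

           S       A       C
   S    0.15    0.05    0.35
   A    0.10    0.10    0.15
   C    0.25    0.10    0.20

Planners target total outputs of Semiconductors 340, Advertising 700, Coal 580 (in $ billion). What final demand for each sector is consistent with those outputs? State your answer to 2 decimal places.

d_S = 51.00, d_A = 509.00, d_C = 309.00

I − A =
  [   0.85    -0.05    -0.35]
  [  -0.10     0.90    -0.15]
  [  -0.25    -0.10     0.80]
d = (I − A) x:
  d_S = (+0.85)·340 + (-0.05)·700 + (-0.35)·580 = 51.00
  d_A = (-0.10)·340 + (+0.90)·700 + (-0.15)·580 = 509.00
  d_C = (-0.25)·340 + (-0.10)·700 + (+0.80)·580 = 309.00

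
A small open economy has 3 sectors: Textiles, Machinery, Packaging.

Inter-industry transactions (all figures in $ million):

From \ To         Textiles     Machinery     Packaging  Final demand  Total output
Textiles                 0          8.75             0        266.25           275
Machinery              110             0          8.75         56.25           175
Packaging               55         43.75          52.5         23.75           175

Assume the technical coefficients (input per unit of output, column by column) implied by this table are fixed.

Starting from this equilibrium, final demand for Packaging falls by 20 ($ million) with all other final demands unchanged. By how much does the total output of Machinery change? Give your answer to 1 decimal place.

Technical coefficients a_ij = z_ij / X_j:
  a_11 = 0/275 = 0.00, a_21 = 110/275 = 0.40, a_31 = 55/275 = 0.20
  a_12 = 8.75/175 = 0.05, a_22 = 0/175 = 0.00, a_32 = 43.75/175 = 0.25
  a_13 = 0/175 = 0.00, a_23 = 8.75/175 = 0.05, a_33 = 52.5/175 = 0.30
I − A =
  [   1.00    -0.05     0.00]
  [  -0.40     1.00    -0.05]
  [  -0.20    -0.25     0.70]
Cofactors of I−A, C_ij = (−1)^(i+j)·(minor ij) (rows/columns in the sector order above):
  C_11 = (1.00)(0.70) − (-0.05)(-0.25) = 0.6875
  C_12 = −[(-0.40)(0.70) − (-0.05)(-0.20)] = 0.2900
  C_13 = (-0.40)(-0.25) − (1.00)(-0.20) = 0.3000
  C_21 = −[(-0.05)(0.70) − (0.00)(-0.25)] = 0.0350
  C_22 = (1.00)(0.70) − (0.00)(-0.20) = 0.7000
  C_23 = −[(1.00)(-0.25) − (-0.05)(-0.20)] = 0.2600
  C_31 = (-0.05)(-0.05) − (0.00)(1.00) = 0.0025
  C_32 = −[(1.00)(-0.05) − (0.00)(-0.40)] = 0.0500
  C_33 = (1.00)(1.00) − (-0.05)(-0.40) = 0.9800
det(I−A) = Σ_j (I−A)_1j·C_1j = (1.00)(0.6875) + (-0.05)(0.2900) + (0.00)(0.3000) = 0.6730
adj(I−A) = Cᵀ =
  [ 0.6875   0.0350   0.0025]
  [ 0.2900   0.7000   0.0500]
  [ 0.3000   0.2600   0.9800]
(I − A)⁻¹ = adj(I−A) / det(I−A) ≈
  [   1.0215     0.0520     0.0037]
  [   0.4309     1.0401     0.0743]
  [   0.4458     0.3863     1.4562]
Δx = (I − A)⁻¹ Δd with Δd having -20 in the Packaging component and 0 elsewhere.
So Δx_2 = L_23 · (-20), where L_23 = adj(I−A)_23 / det(I−A) = 0.0500 / 0.6730.
Δx_2 = 0.0500 × (-20) / 0.6730 = -1.00 / 0.6730 ≈ -1.5.

Δx_2 = -1.5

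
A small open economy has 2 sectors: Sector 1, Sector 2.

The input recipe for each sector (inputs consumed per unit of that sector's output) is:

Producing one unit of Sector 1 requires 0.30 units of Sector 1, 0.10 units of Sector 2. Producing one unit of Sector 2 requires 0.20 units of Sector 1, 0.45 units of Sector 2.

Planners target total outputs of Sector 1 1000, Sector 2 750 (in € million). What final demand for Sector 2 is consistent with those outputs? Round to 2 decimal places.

I − A =
  [   0.70    -0.20]
  [  -0.10     0.55]
d = (I − A) x:
  d_1 = (+0.70)·1000 + (-0.20)·750 = 550.00
  d_2 = (-0.10)·1000 + (+0.55)·750 = 312.50

d_2 = 312.50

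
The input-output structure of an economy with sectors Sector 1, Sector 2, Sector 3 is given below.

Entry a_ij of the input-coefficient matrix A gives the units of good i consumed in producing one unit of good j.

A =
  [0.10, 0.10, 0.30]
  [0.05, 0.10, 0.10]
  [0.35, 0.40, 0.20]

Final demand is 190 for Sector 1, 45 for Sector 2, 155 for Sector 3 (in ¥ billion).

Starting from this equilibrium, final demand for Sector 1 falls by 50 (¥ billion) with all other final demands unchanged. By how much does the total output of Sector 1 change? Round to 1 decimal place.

Δx_1 = -67.5

I − A =
  [   0.90    -0.10    -0.30]
  [  -0.05     0.90    -0.10]
  [  -0.35    -0.40     0.80]
Cofactors of I−A, C_ij = (−1)^(i+j)·(minor ij) (rows/columns in the sector order above):
  C_11 = (0.90)(0.80) − (-0.10)(-0.40) = 0.6800
  C_12 = −[(-0.05)(0.80) − (-0.10)(-0.35)] = 0.0750
  C_13 = (-0.05)(-0.40) − (0.90)(-0.35) = 0.3350
  C_21 = −[(-0.10)(0.80) − (-0.30)(-0.40)] = 0.2000
  C_22 = (0.90)(0.80) − (-0.30)(-0.35) = 0.6150
  C_23 = −[(0.90)(-0.40) − (-0.10)(-0.35)] = 0.3950
  C_31 = (-0.10)(-0.10) − (-0.30)(0.90) = 0.2800
  C_32 = −[(0.90)(-0.10) − (-0.30)(-0.05)] = 0.1050
  C_33 = (0.90)(0.90) − (-0.10)(-0.05) = 0.8050
det(I−A) = Σ_j (I−A)_1j·C_1j = (0.90)(0.6800) + (-0.10)(0.0750) + (-0.30)(0.3350) = 0.5040
adj(I−A) = Cᵀ =
  [ 0.6800   0.2000   0.2800]
  [ 0.0750   0.6150   0.1050]
  [ 0.3350   0.3950   0.8050]
(I − A)⁻¹ = adj(I−A) / det(I−A) ≈
  [   1.3492     0.3968     0.5556]
  [   0.1488     1.2202     0.2083]
  [   0.6647     0.7837     1.5972]
Δx = (I − A)⁻¹ Δd with Δd having -50 in the Sector 1 component and 0 elsewhere.
So Δx_1 = L_11 · (-50), where L_11 = adj(I−A)_11 / det(I−A) = 0.6800 / 0.5040.
Δx_1 = 0.6800 × (-50) / 0.5040 = -34.00 / 0.5040 ≈ -67.5.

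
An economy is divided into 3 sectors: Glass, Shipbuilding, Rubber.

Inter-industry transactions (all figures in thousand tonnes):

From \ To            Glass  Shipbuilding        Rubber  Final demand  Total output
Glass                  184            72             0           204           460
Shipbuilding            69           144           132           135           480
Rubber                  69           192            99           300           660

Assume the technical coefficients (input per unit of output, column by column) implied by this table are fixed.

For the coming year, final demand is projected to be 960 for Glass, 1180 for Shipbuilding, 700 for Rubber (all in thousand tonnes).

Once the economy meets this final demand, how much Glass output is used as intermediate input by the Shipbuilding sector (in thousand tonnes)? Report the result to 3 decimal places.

z_GS = 439.947

Technical coefficients a_ij = z_ij / X_j:
  a_GG = 184/460 = 0.40, a_SG = 69/460 = 0.15, a_RG = 69/460 = 0.15
  a_GS = 72/480 = 0.15, a_SS = 144/480 = 0.30, a_RS = 192/480 = 0.40
  a_GR = 0/660 = 0.00, a_SR = 132/660 = 0.20, a_RR = 99/660 = 0.15
I − A =
  [   0.60    -0.15     0.00]
  [  -0.15     0.70    -0.20]
  [  -0.15    -0.40     0.85]
Cofactors of I−A, C_ij = (−1)^(i+j)·(minor ij) (rows/columns in the sector order above):
  C_11 = (0.70)(0.85) − (-0.20)(-0.40) = 0.5150
  C_12 = −[(-0.15)(0.85) − (-0.20)(-0.15)] = 0.1575
  C_13 = (-0.15)(-0.40) − (0.70)(-0.15) = 0.1650
  C_21 = −[(-0.15)(0.85) − (0.00)(-0.40)] = 0.1275
  C_22 = (0.60)(0.85) − (0.00)(-0.15) = 0.5100
  C_23 = −[(0.60)(-0.40) − (-0.15)(-0.15)] = 0.2625
  C_31 = (-0.15)(-0.20) − (0.00)(0.70) = 0.0300
  C_32 = −[(0.60)(-0.20) − (0.00)(-0.15)] = 0.1200
  C_33 = (0.60)(0.70) − (-0.15)(-0.15) = 0.3975
det(I−A) = Σ_j (I−A)_1j·C_1j = (0.60)(0.5150) + (-0.15)(0.1575) + (0.00)(0.1650) = 0.285375
adj(I−A) = Cᵀ =
  [ 0.5150   0.1275   0.0300]
  [ 0.1575   0.5100   0.1200]
  [ 0.1650   0.2625   0.3975]
(I − A)⁻¹ = adj(I−A) / det(I−A) ≈
  [   1.8046     0.4468     0.1051]
  [   0.5519     1.7871     0.4205]
  [   0.5782     0.9198     1.3929]
First solve x = (I − A)⁻¹ d = adj(I−A)·d / det(I−A); in particular x_S = (0.1575·960 + 0.5100·1180 + 0.1200·700) / 0.285375 = 837.00 / 0.285375 ≈ 2932.98292.
Intermediate flow from G to S: z_GS = a_GS · x_S = 0.15 × 837.00 / 0.285375 = 125.55 / 0.285375 ≈ 439.947.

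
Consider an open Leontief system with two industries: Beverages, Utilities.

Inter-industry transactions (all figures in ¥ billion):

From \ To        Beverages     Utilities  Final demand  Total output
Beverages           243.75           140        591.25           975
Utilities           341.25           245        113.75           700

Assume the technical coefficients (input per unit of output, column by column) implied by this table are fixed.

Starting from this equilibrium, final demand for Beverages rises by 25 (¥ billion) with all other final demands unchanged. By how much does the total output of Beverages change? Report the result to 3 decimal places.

Δx_1 = 38.922

Technical coefficients a_ij = z_ij / X_j:
  a_11 = 243.75/975 = 0.25, a_21 = 341.25/975 = 0.35
  a_12 = 140/700 = 0.20, a_22 = 245/700 = 0.35
I − A =
  [   0.75    -0.20]
  [  -0.35     0.65]
det(I−A) = (0.75)(0.65) − (-0.20)(-0.35) = 0.4175
adj(I−A) = [[0.65, 0.20], [0.35, 0.75]]
(I − A)⁻¹ = adj(I−A) / det(I−A) ≈
  [   1.5569     0.4790]
  [   0.8383     1.7964]
Δx = (I − A)⁻¹ Δd with Δd having +25 in the Beverages component and 0 elsewhere.
So Δx_1 = L_11 · (+25), where L_11 = adj(I−A)_11 / det(I−A) = 0.65 / 0.4175.
Δx_1 = 0.65 × (+25) / 0.4175 = 16.25 / 0.4175 ≈ 38.922.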